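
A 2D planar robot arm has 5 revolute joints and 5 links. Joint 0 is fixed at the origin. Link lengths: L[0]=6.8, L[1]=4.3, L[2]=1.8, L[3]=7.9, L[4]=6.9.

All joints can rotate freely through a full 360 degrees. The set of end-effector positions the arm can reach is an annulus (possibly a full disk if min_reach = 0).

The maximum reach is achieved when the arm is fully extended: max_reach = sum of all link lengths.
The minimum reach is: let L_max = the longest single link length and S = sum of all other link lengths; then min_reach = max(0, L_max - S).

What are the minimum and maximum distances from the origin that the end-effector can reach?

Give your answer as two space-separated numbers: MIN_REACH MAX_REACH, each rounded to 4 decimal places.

Answer: 0.0000 27.7000

Derivation:
Link lengths: [6.8, 4.3, 1.8, 7.9, 6.9]
max_reach = 6.8 + 4.3 + 1.8 + 7.9 + 6.9 = 27.7
L_max = max([6.8, 4.3, 1.8, 7.9, 6.9]) = 7.9
S (sum of others) = 27.7 - 7.9 = 19.8
min_reach = max(0, 7.9 - 19.8) = max(0, -11.9) = 0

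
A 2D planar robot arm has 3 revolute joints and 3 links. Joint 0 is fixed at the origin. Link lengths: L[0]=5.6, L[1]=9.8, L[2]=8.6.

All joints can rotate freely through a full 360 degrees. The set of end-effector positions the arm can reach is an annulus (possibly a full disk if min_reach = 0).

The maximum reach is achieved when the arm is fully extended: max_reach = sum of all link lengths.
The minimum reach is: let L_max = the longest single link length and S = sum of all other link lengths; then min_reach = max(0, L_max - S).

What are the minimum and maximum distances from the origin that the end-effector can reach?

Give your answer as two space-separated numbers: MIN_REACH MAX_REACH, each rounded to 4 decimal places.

Answer: 0.0000 24.0000

Derivation:
Link lengths: [5.6, 9.8, 8.6]
max_reach = 5.6 + 9.8 + 8.6 = 24
L_max = max([5.6, 9.8, 8.6]) = 9.8
S (sum of others) = 24 - 9.8 = 14.2
min_reach = max(0, 9.8 - 14.2) = max(0, -4.4) = 0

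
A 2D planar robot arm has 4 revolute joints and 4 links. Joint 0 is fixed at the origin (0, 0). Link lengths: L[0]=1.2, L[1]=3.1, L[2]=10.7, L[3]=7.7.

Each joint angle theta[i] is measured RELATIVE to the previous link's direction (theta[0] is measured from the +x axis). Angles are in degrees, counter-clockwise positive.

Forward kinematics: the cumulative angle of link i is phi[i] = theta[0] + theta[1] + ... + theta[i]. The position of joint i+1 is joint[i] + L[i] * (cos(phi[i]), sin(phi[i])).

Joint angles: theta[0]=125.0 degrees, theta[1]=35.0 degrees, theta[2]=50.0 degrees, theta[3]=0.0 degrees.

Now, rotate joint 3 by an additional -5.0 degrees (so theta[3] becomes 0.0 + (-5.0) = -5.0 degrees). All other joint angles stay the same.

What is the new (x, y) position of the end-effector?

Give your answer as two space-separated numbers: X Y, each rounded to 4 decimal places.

Answer: -19.8464 -6.5609

Derivation:
joint[0] = (0.0000, 0.0000)  (base)
link 0: phi[0] = 125 = 125 deg
  cos(125 deg) = -0.5736, sin(125 deg) = 0.8192
  joint[1] = (0.0000, 0.0000) + 1.2 * (-0.5736, 0.8192) = (0.0000 + -0.6883, 0.0000 + 0.9830) = (-0.6883, 0.9830)
link 1: phi[1] = 125 + 35 = 160 deg
  cos(160 deg) = -0.9397, sin(160 deg) = 0.3420
  joint[2] = (-0.6883, 0.9830) + 3.1 * (-0.9397, 0.3420) = (-0.6883 + -2.9130, 0.9830 + 1.0603) = (-3.6013, 2.0432)
link 2: phi[2] = 125 + 35 + 50 = 210 deg
  cos(210 deg) = -0.8660, sin(210 deg) = -0.5000
  joint[3] = (-3.6013, 2.0432) + 10.7 * (-0.8660, -0.5000) = (-3.6013 + -9.2665, 2.0432 + -5.3500) = (-12.8678, -3.3068)
link 3: phi[3] = 125 + 35 + 50 + -5 = 205 deg
  cos(205 deg) = -0.9063, sin(205 deg) = -0.4226
  joint[4] = (-12.8678, -3.3068) + 7.7 * (-0.9063, -0.4226) = (-12.8678 + -6.9786, -3.3068 + -3.2542) = (-19.8464, -6.5609)
End effector: (-19.8464, -6.5609)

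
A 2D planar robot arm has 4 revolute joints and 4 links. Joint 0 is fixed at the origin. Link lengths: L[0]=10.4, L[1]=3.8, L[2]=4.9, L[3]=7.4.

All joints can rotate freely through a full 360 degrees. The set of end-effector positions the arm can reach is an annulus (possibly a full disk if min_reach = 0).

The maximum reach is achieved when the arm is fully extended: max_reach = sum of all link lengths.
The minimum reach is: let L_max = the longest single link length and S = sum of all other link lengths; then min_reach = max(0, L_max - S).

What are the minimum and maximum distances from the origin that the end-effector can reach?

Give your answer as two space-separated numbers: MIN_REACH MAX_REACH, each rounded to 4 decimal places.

Answer: 0.0000 26.5000

Derivation:
Link lengths: [10.4, 3.8, 4.9, 7.4]
max_reach = 10.4 + 3.8 + 4.9 + 7.4 = 26.5
L_max = max([10.4, 3.8, 4.9, 7.4]) = 10.4
S (sum of others) = 26.5 - 10.4 = 16.1
min_reach = max(0, 10.4 - 16.1) = max(0, -5.7) = 0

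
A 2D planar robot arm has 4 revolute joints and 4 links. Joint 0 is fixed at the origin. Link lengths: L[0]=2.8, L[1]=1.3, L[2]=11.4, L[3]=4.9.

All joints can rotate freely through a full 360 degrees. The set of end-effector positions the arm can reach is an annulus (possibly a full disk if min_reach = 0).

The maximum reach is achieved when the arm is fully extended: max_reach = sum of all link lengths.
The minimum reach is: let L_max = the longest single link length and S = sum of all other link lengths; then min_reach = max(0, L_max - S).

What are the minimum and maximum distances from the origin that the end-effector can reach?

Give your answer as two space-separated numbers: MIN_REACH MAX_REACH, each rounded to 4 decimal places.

Answer: 2.4000 20.4000

Derivation:
Link lengths: [2.8, 1.3, 11.4, 4.9]
max_reach = 2.8 + 1.3 + 11.4 + 4.9 = 20.4
L_max = max([2.8, 1.3, 11.4, 4.9]) = 11.4
S (sum of others) = 20.4 - 11.4 = 9
min_reach = max(0, 11.4 - 9) = max(0, 2.4) = 2.4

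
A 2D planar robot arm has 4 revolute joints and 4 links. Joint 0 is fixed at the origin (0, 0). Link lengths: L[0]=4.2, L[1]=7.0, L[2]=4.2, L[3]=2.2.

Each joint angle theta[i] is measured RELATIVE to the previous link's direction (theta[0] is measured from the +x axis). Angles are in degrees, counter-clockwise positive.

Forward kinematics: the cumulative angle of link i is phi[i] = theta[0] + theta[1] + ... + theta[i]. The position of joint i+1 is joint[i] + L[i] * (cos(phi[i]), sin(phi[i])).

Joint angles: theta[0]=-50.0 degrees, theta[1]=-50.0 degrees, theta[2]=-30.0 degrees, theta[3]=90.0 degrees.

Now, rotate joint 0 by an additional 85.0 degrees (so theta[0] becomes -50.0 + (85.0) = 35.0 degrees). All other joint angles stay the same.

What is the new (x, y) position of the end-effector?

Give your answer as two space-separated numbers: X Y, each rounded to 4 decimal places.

Answer: 14.7274 -0.8169

Derivation:
joint[0] = (0.0000, 0.0000)  (base)
link 0: phi[0] = 35 = 35 deg
  cos(35 deg) = 0.8192, sin(35 deg) = 0.5736
  joint[1] = (0.0000, 0.0000) + 4.2 * (0.8192, 0.5736) = (0.0000 + 3.4404, 0.0000 + 2.4090) = (3.4404, 2.4090)
link 1: phi[1] = 35 + -50 = -15 deg
  cos(-15 deg) = 0.9659, sin(-15 deg) = -0.2588
  joint[2] = (3.4404, 2.4090) + 7 * (0.9659, -0.2588) = (3.4404 + 6.7615, 2.4090 + -1.8117) = (10.2019, 0.5973)
link 2: phi[2] = 35 + -50 + -30 = -45 deg
  cos(-45 deg) = 0.7071, sin(-45 deg) = -0.7071
  joint[3] = (10.2019, 0.5973) + 4.2 * (0.7071, -0.7071) = (10.2019 + 2.9698, 0.5973 + -2.9698) = (13.1718, -2.3726)
link 3: phi[3] = 35 + -50 + -30 + 90 = 45 deg
  cos(45 deg) = 0.7071, sin(45 deg) = 0.7071
  joint[4] = (13.1718, -2.3726) + 2.2 * (0.7071, 0.7071) = (13.1718 + 1.5556, -2.3726 + 1.5556) = (14.7274, -0.8169)
End effector: (14.7274, -0.8169)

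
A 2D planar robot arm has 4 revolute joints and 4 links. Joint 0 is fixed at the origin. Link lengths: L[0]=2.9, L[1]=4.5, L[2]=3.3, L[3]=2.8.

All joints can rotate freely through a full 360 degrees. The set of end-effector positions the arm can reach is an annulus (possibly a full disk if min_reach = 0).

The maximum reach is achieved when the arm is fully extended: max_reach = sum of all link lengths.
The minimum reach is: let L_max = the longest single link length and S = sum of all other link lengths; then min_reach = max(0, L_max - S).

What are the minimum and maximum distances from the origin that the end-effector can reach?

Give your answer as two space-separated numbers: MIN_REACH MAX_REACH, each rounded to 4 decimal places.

Link lengths: [2.9, 4.5, 3.3, 2.8]
max_reach = 2.9 + 4.5 + 3.3 + 2.8 = 13.5
L_max = max([2.9, 4.5, 3.3, 2.8]) = 4.5
S (sum of others) = 13.5 - 4.5 = 9
min_reach = max(0, 4.5 - 9) = max(0, -4.5) = 0

Answer: 0.0000 13.5000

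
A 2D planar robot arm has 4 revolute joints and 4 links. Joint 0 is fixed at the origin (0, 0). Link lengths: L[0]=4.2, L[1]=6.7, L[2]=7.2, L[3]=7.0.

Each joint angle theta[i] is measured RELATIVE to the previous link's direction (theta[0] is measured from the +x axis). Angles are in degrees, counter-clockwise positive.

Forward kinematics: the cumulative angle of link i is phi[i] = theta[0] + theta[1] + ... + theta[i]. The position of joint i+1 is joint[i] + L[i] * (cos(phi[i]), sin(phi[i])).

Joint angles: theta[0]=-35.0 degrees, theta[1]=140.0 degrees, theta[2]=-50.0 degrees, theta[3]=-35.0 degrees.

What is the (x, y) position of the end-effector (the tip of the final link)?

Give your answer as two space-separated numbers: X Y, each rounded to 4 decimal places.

joint[0] = (0.0000, 0.0000)  (base)
link 0: phi[0] = -35 = -35 deg
  cos(-35 deg) = 0.8192, sin(-35 deg) = -0.5736
  joint[1] = (0.0000, 0.0000) + 4.2 * (0.8192, -0.5736) = (0.0000 + 3.4404, 0.0000 + -2.4090) = (3.4404, -2.4090)
link 1: phi[1] = -35 + 140 = 105 deg
  cos(105 deg) = -0.2588, sin(105 deg) = 0.9659
  joint[2] = (3.4404, -2.4090) + 6.7 * (-0.2588, 0.9659) = (3.4404 + -1.7341, -2.4090 + 6.4717) = (1.7064, 4.0627)
link 2: phi[2] = -35 + 140 + -50 = 55 deg
  cos(55 deg) = 0.5736, sin(55 deg) = 0.8192
  joint[3] = (1.7064, 4.0627) + 7.2 * (0.5736, 0.8192) = (1.7064 + 4.1298, 4.0627 + 5.8979) = (5.8361, 9.9606)
link 3: phi[3] = -35 + 140 + -50 + -35 = 20 deg
  cos(20 deg) = 0.9397, sin(20 deg) = 0.3420
  joint[4] = (5.8361, 9.9606) + 7 * (0.9397, 0.3420) = (5.8361 + 6.5778, 9.9606 + 2.3941) = (12.4139, 12.3547)
End effector: (12.4139, 12.3547)

Answer: 12.4139 12.3547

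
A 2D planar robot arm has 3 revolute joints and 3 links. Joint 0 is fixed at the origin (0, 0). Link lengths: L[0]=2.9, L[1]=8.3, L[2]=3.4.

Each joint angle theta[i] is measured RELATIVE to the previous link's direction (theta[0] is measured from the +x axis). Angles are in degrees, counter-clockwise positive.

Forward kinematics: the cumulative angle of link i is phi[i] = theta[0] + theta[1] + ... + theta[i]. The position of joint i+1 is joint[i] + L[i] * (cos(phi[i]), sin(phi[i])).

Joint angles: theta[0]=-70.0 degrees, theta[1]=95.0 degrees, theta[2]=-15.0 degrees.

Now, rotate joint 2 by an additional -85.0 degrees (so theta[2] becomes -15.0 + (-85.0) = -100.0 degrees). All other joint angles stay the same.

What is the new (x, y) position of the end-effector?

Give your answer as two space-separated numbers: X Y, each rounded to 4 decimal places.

joint[0] = (0.0000, 0.0000)  (base)
link 0: phi[0] = -70 = -70 deg
  cos(-70 deg) = 0.3420, sin(-70 deg) = -0.9397
  joint[1] = (0.0000, 0.0000) + 2.9 * (0.3420, -0.9397) = (0.0000 + 0.9919, 0.0000 + -2.7251) = (0.9919, -2.7251)
link 1: phi[1] = -70 + 95 = 25 deg
  cos(25 deg) = 0.9063, sin(25 deg) = 0.4226
  joint[2] = (0.9919, -2.7251) + 8.3 * (0.9063, 0.4226) = (0.9919 + 7.5224, -2.7251 + 3.5077) = (8.5142, 0.7826)
link 2: phi[2] = -70 + 95 + -100 = -75 deg
  cos(-75 deg) = 0.2588, sin(-75 deg) = -0.9659
  joint[3] = (8.5142, 0.7826) + 3.4 * (0.2588, -0.9659) = (8.5142 + 0.8800, 0.7826 + -3.2841) = (9.3942, -2.5015)
End effector: (9.3942, -2.5015)

Answer: 9.3942 -2.5015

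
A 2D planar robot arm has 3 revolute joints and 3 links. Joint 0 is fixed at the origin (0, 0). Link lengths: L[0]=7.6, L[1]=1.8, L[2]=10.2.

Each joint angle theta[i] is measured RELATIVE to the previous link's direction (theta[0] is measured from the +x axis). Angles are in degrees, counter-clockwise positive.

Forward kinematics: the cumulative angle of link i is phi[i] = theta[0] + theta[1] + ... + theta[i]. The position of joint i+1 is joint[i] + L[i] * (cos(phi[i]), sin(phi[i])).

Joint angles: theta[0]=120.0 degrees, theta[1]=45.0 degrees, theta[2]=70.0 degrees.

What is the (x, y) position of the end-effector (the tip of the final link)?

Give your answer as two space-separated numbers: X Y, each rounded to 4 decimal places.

joint[0] = (0.0000, 0.0000)  (base)
link 0: phi[0] = 120 = 120 deg
  cos(120 deg) = -0.5000, sin(120 deg) = 0.8660
  joint[1] = (0.0000, 0.0000) + 7.6 * (-0.5000, 0.8660) = (0.0000 + -3.8000, 0.0000 + 6.5818) = (-3.8000, 6.5818)
link 1: phi[1] = 120 + 45 = 165 deg
  cos(165 deg) = -0.9659, sin(165 deg) = 0.2588
  joint[2] = (-3.8000, 6.5818) + 1.8 * (-0.9659, 0.2588) = (-3.8000 + -1.7387, 6.5818 + 0.4659) = (-5.5387, 7.0477)
link 2: phi[2] = 120 + 45 + 70 = 235 deg
  cos(235 deg) = -0.5736, sin(235 deg) = -0.8192
  joint[3] = (-5.5387, 7.0477) + 10.2 * (-0.5736, -0.8192) = (-5.5387 + -5.8505, 7.0477 + -8.3554) = (-11.3891, -1.3077)
End effector: (-11.3891, -1.3077)

Answer: -11.3891 -1.3077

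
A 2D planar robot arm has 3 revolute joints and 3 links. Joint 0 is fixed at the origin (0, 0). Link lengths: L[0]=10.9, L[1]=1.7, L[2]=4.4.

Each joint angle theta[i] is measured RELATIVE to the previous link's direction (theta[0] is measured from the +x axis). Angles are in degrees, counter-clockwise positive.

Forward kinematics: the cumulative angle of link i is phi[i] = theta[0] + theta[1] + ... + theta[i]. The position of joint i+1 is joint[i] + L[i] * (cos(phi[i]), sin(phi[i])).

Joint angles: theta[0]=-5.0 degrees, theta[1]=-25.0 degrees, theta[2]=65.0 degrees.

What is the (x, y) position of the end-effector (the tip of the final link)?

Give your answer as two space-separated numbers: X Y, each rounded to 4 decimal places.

joint[0] = (0.0000, 0.0000)  (base)
link 0: phi[0] = -5 = -5 deg
  cos(-5 deg) = 0.9962, sin(-5 deg) = -0.0872
  joint[1] = (0.0000, 0.0000) + 10.9 * (0.9962, -0.0872) = (0.0000 + 10.8585, 0.0000 + -0.9500) = (10.8585, -0.9500)
link 1: phi[1] = -5 + -25 = -30 deg
  cos(-30 deg) = 0.8660, sin(-30 deg) = -0.5000
  joint[2] = (10.8585, -0.9500) + 1.7 * (0.8660, -0.5000) = (10.8585 + 1.4722, -0.9500 + -0.8500) = (12.3308, -1.8000)
link 2: phi[2] = -5 + -25 + 65 = 35 deg
  cos(35 deg) = 0.8192, sin(35 deg) = 0.5736
  joint[3] = (12.3308, -1.8000) + 4.4 * (0.8192, 0.5736) = (12.3308 + 3.6043, -1.8000 + 2.5237) = (15.9350, 0.7237)
End effector: (15.9350, 0.7237)

Answer: 15.9350 0.7237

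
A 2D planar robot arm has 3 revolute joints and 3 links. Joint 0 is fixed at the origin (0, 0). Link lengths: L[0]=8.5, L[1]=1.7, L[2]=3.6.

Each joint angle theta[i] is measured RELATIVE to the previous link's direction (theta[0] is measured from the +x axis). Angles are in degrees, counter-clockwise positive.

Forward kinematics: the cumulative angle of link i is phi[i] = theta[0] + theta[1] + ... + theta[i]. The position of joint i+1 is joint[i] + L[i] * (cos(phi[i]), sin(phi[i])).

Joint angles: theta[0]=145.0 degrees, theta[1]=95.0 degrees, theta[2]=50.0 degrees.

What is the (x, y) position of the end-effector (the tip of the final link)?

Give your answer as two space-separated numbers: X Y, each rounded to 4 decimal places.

joint[0] = (0.0000, 0.0000)  (base)
link 0: phi[0] = 145 = 145 deg
  cos(145 deg) = -0.8192, sin(145 deg) = 0.5736
  joint[1] = (0.0000, 0.0000) + 8.5 * (-0.8192, 0.5736) = (0.0000 + -6.9628, 0.0000 + 4.8754) = (-6.9628, 4.8754)
link 1: phi[1] = 145 + 95 = 240 deg
  cos(240 deg) = -0.5000, sin(240 deg) = -0.8660
  joint[2] = (-6.9628, 4.8754) + 1.7 * (-0.5000, -0.8660) = (-6.9628 + -0.8500, 4.8754 + -1.4722) = (-7.8128, 3.4032)
link 2: phi[2] = 145 + 95 + 50 = 290 deg
  cos(290 deg) = 0.3420, sin(290 deg) = -0.9397
  joint[3] = (-7.8128, 3.4032) + 3.6 * (0.3420, -0.9397) = (-7.8128 + 1.2313, 3.4032 + -3.3829) = (-6.5815, 0.0203)
End effector: (-6.5815, 0.0203)

Answer: -6.5815 0.0203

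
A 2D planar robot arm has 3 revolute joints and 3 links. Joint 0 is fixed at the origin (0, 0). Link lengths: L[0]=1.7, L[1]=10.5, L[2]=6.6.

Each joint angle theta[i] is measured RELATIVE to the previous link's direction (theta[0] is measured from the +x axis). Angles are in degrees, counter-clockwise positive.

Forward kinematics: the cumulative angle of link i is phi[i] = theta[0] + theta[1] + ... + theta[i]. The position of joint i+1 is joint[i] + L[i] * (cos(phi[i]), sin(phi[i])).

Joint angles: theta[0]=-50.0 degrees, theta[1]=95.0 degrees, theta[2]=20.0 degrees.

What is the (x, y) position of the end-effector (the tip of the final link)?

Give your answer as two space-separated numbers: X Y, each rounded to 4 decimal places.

Answer: 11.3066 12.1040

Derivation:
joint[0] = (0.0000, 0.0000)  (base)
link 0: phi[0] = -50 = -50 deg
  cos(-50 deg) = 0.6428, sin(-50 deg) = -0.7660
  joint[1] = (0.0000, 0.0000) + 1.7 * (0.6428, -0.7660) = (0.0000 + 1.0927, 0.0000 + -1.3023) = (1.0927, -1.3023)
link 1: phi[1] = -50 + 95 = 45 deg
  cos(45 deg) = 0.7071, sin(45 deg) = 0.7071
  joint[2] = (1.0927, -1.3023) + 10.5 * (0.7071, 0.7071) = (1.0927 + 7.4246, -1.3023 + 7.4246) = (8.5174, 6.1223)
link 2: phi[2] = -50 + 95 + 20 = 65 deg
  cos(65 deg) = 0.4226, sin(65 deg) = 0.9063
  joint[3] = (8.5174, 6.1223) + 6.6 * (0.4226, 0.9063) = (8.5174 + 2.7893, 6.1223 + 5.9816) = (11.3066, 12.1040)
End effector: (11.3066, 12.1040)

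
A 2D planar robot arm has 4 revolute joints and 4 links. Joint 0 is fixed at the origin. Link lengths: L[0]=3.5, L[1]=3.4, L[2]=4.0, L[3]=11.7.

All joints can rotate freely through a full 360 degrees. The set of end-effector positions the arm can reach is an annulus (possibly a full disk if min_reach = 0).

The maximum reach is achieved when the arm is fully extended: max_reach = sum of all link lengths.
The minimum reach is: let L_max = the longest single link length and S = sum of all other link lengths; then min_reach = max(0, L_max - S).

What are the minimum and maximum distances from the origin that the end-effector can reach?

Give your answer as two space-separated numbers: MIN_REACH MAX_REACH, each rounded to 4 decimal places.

Link lengths: [3.5, 3.4, 4.0, 11.7]
max_reach = 3.5 + 3.4 + 4 + 11.7 = 22.6
L_max = max([3.5, 3.4, 4.0, 11.7]) = 11.7
S (sum of others) = 22.6 - 11.7 = 10.9
min_reach = max(0, 11.7 - 10.9) = max(0, 0.8) = 0.8

Answer: 0.8000 22.6000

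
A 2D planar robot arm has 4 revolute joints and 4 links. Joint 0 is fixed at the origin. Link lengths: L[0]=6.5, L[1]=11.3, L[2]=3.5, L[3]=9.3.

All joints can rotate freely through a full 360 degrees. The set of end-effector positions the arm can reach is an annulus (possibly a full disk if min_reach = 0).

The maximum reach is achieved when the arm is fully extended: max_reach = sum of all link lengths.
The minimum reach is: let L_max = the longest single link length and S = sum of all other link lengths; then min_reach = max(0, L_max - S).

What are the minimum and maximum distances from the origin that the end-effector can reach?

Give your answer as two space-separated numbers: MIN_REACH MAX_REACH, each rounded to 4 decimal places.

Answer: 0.0000 30.6000

Derivation:
Link lengths: [6.5, 11.3, 3.5, 9.3]
max_reach = 6.5 + 11.3 + 3.5 + 9.3 = 30.6
L_max = max([6.5, 11.3, 3.5, 9.3]) = 11.3
S (sum of others) = 30.6 - 11.3 = 19.3
min_reach = max(0, 11.3 - 19.3) = max(0, -8) = 0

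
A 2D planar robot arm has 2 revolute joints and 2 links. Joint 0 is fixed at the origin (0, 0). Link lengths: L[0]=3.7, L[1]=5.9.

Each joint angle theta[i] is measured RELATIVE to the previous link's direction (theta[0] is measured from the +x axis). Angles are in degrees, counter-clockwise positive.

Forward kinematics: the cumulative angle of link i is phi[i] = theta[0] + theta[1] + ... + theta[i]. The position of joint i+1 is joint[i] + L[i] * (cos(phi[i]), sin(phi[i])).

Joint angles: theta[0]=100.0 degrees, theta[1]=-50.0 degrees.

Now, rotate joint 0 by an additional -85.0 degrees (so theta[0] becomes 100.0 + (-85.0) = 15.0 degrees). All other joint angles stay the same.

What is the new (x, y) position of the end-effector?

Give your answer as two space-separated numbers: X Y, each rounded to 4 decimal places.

Answer: 8.4069 -2.4265

Derivation:
joint[0] = (0.0000, 0.0000)  (base)
link 0: phi[0] = 15 = 15 deg
  cos(15 deg) = 0.9659, sin(15 deg) = 0.2588
  joint[1] = (0.0000, 0.0000) + 3.7 * (0.9659, 0.2588) = (0.0000 + 3.5739, 0.0000 + 0.9576) = (3.5739, 0.9576)
link 1: phi[1] = 15 + -50 = -35 deg
  cos(-35 deg) = 0.8192, sin(-35 deg) = -0.5736
  joint[2] = (3.5739, 0.9576) + 5.9 * (0.8192, -0.5736) = (3.5739 + 4.8330, 0.9576 + -3.3841) = (8.4069, -2.4265)
End effector: (8.4069, -2.4265)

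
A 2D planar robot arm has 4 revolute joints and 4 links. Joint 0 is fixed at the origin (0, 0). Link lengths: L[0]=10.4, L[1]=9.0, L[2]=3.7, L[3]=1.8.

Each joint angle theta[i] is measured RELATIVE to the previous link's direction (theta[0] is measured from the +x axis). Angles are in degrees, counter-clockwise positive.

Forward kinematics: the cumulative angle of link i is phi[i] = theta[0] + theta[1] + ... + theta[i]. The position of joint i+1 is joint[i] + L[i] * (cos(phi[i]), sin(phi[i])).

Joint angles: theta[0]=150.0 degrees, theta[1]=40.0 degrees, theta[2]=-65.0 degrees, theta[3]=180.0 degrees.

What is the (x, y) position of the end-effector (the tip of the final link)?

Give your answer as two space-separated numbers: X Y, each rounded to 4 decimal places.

joint[0] = (0.0000, 0.0000)  (base)
link 0: phi[0] = 150 = 150 deg
  cos(150 deg) = -0.8660, sin(150 deg) = 0.5000
  joint[1] = (0.0000, 0.0000) + 10.4 * (-0.8660, 0.5000) = (0.0000 + -9.0067, 0.0000 + 5.2000) = (-9.0067, 5.2000)
link 1: phi[1] = 150 + 40 = 190 deg
  cos(190 deg) = -0.9848, sin(190 deg) = -0.1736
  joint[2] = (-9.0067, 5.2000) + 9 * (-0.9848, -0.1736) = (-9.0067 + -8.8633, 5.2000 + -1.5628) = (-17.8699, 3.6372)
link 2: phi[2] = 150 + 40 + -65 = 125 deg
  cos(125 deg) = -0.5736, sin(125 deg) = 0.8192
  joint[3] = (-17.8699, 3.6372) + 3.7 * (-0.5736, 0.8192) = (-17.8699 + -2.1222, 3.6372 + 3.0309) = (-19.9922, 6.6680)
link 3: phi[3] = 150 + 40 + -65 + 180 = 305 deg
  cos(305 deg) = 0.5736, sin(305 deg) = -0.8192
  joint[4] = (-19.9922, 6.6680) + 1.8 * (0.5736, -0.8192) = (-19.9922 + 1.0324, 6.6680 + -1.4745) = (-18.9597, 5.1936)
End effector: (-18.9597, 5.1936)

Answer: -18.9597 5.1936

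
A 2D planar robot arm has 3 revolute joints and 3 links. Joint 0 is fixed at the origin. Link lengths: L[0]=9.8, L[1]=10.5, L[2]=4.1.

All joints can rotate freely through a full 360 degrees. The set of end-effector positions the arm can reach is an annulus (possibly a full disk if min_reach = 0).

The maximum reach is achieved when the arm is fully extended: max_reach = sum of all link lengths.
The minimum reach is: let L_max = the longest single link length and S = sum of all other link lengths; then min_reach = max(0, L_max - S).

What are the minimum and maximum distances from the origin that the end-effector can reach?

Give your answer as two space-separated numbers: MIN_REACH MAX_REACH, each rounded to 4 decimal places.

Answer: 0.0000 24.4000

Derivation:
Link lengths: [9.8, 10.5, 4.1]
max_reach = 9.8 + 10.5 + 4.1 = 24.4
L_max = max([9.8, 10.5, 4.1]) = 10.5
S (sum of others) = 24.4 - 10.5 = 13.9
min_reach = max(0, 10.5 - 13.9) = max(0, -3.4) = 0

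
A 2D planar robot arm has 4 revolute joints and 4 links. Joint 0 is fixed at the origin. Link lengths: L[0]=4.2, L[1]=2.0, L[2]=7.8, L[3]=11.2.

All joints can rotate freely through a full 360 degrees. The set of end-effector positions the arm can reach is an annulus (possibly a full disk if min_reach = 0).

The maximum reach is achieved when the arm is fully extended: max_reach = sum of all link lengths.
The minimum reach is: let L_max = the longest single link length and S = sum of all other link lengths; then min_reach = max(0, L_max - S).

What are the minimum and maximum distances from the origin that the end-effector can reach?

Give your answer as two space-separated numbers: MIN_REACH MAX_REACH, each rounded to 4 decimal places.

Link lengths: [4.2, 2.0, 7.8, 11.2]
max_reach = 4.2 + 2 + 7.8 + 11.2 = 25.2
L_max = max([4.2, 2.0, 7.8, 11.2]) = 11.2
S (sum of others) = 25.2 - 11.2 = 14
min_reach = max(0, 11.2 - 14) = max(0, -2.8) = 0

Answer: 0.0000 25.2000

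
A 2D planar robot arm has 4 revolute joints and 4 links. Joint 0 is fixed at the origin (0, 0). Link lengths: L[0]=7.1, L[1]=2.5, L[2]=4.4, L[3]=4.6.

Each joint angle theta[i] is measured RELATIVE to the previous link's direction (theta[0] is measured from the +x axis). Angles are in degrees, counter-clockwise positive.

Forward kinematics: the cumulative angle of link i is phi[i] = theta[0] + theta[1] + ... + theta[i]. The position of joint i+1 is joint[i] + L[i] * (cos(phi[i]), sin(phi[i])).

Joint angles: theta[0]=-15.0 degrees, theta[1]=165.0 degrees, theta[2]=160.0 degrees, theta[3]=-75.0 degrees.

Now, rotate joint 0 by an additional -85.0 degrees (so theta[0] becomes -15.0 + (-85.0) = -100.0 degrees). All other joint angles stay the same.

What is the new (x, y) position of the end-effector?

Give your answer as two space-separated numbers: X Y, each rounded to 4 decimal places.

Answer: -7.2713 -5.5376

Derivation:
joint[0] = (0.0000, 0.0000)  (base)
link 0: phi[0] = -100 = -100 deg
  cos(-100 deg) = -0.1736, sin(-100 deg) = -0.9848
  joint[1] = (0.0000, 0.0000) + 7.1 * (-0.1736, -0.9848) = (0.0000 + -1.2329, 0.0000 + -6.9921) = (-1.2329, -6.9921)
link 1: phi[1] = -100 + 165 = 65 deg
  cos(65 deg) = 0.4226, sin(65 deg) = 0.9063
  joint[2] = (-1.2329, -6.9921) + 2.5 * (0.4226, 0.9063) = (-1.2329 + 1.0565, -6.9921 + 2.2658) = (-0.1764, -4.7264)
link 2: phi[2] = -100 + 165 + 160 = 225 deg
  cos(225 deg) = -0.7071, sin(225 deg) = -0.7071
  joint[3] = (-0.1764, -4.7264) + 4.4 * (-0.7071, -0.7071) = (-0.1764 + -3.1113, -4.7264 + -3.1113) = (-3.2876, -7.8376)
link 3: phi[3] = -100 + 165 + 160 + -75 = 150 deg
  cos(150 deg) = -0.8660, sin(150 deg) = 0.5000
  joint[4] = (-3.2876, -7.8376) + 4.6 * (-0.8660, 0.5000) = (-3.2876 + -3.9837, -7.8376 + 2.3000) = (-7.2713, -5.5376)
End effector: (-7.2713, -5.5376)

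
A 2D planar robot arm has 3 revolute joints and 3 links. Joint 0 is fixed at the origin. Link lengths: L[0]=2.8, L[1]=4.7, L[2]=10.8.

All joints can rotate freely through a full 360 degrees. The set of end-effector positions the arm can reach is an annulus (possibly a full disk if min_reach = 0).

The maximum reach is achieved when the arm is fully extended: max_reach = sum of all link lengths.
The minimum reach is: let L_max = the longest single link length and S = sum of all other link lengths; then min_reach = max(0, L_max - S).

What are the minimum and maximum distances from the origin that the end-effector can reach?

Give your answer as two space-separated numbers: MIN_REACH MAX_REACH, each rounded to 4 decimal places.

Link lengths: [2.8, 4.7, 10.8]
max_reach = 2.8 + 4.7 + 10.8 = 18.3
L_max = max([2.8, 4.7, 10.8]) = 10.8
S (sum of others) = 18.3 - 10.8 = 7.5
min_reach = max(0, 10.8 - 7.5) = max(0, 3.3) = 3.3

Answer: 3.3000 18.3000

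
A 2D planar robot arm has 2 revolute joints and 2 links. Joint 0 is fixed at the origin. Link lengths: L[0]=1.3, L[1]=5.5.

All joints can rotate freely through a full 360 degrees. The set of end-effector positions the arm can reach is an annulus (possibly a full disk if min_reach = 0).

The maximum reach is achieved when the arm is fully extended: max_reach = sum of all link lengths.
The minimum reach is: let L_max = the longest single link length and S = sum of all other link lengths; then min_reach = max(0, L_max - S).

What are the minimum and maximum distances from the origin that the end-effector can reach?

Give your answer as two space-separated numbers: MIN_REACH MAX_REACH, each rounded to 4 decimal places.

Answer: 4.2000 6.8000

Derivation:
Link lengths: [1.3, 5.5]
max_reach = 1.3 + 5.5 = 6.8
L_max = max([1.3, 5.5]) = 5.5
S (sum of others) = 6.8 - 5.5 = 1.3
min_reach = max(0, 5.5 - 1.3) = max(0, 4.2) = 4.2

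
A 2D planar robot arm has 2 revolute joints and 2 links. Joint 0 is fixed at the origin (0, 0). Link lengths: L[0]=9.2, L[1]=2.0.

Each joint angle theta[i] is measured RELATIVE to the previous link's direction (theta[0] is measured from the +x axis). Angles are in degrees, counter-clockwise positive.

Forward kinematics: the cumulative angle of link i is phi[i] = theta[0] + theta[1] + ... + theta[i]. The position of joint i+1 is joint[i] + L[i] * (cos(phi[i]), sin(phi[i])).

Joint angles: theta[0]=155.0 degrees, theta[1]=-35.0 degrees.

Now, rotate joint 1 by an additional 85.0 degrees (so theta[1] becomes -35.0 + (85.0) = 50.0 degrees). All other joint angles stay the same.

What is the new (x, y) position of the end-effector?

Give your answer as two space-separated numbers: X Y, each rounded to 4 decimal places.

joint[0] = (0.0000, 0.0000)  (base)
link 0: phi[0] = 155 = 155 deg
  cos(155 deg) = -0.9063, sin(155 deg) = 0.4226
  joint[1] = (0.0000, 0.0000) + 9.2 * (-0.9063, 0.4226) = (0.0000 + -8.3380, 0.0000 + 3.8881) = (-8.3380, 3.8881)
link 1: phi[1] = 155 + 50 = 205 deg
  cos(205 deg) = -0.9063, sin(205 deg) = -0.4226
  joint[2] = (-8.3380, 3.8881) + 2 * (-0.9063, -0.4226) = (-8.3380 + -1.8126, 3.8881 + -0.8452) = (-10.1506, 3.0429)
End effector: (-10.1506, 3.0429)

Answer: -10.1506 3.0429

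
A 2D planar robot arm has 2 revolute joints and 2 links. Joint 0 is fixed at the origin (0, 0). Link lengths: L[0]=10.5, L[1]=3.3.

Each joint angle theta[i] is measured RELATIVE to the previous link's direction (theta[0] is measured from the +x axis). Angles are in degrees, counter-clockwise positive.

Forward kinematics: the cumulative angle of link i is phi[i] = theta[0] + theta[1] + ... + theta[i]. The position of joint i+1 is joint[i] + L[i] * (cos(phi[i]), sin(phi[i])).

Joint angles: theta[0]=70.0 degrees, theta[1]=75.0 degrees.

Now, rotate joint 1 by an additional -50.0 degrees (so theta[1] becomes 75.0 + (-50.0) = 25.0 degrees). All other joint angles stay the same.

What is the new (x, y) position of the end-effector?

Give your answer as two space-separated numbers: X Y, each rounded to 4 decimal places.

Answer: 3.3036 13.1542

Derivation:
joint[0] = (0.0000, 0.0000)  (base)
link 0: phi[0] = 70 = 70 deg
  cos(70 deg) = 0.3420, sin(70 deg) = 0.9397
  joint[1] = (0.0000, 0.0000) + 10.5 * (0.3420, 0.9397) = (0.0000 + 3.5912, 0.0000 + 9.8668) = (3.5912, 9.8668)
link 1: phi[1] = 70 + 25 = 95 deg
  cos(95 deg) = -0.0872, sin(95 deg) = 0.9962
  joint[2] = (3.5912, 9.8668) + 3.3 * (-0.0872, 0.9962) = (3.5912 + -0.2876, 9.8668 + 3.2874) = (3.3036, 13.1542)
End effector: (3.3036, 13.1542)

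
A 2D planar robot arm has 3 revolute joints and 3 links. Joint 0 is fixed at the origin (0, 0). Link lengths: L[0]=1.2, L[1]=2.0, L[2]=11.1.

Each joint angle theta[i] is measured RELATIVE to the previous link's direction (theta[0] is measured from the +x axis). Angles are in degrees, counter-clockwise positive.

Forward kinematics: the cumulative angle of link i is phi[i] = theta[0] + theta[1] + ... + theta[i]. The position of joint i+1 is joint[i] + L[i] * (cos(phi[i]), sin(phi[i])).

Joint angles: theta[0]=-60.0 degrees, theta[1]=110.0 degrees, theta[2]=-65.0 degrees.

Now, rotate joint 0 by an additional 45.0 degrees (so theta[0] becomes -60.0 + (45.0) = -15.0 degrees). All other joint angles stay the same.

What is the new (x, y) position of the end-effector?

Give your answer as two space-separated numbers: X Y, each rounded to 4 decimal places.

Answer: 10.5977 7.2318

Derivation:
joint[0] = (0.0000, 0.0000)  (base)
link 0: phi[0] = -15 = -15 deg
  cos(-15 deg) = 0.9659, sin(-15 deg) = -0.2588
  joint[1] = (0.0000, 0.0000) + 1.2 * (0.9659, -0.2588) = (0.0000 + 1.1591, 0.0000 + -0.3106) = (1.1591, -0.3106)
link 1: phi[1] = -15 + 110 = 95 deg
  cos(95 deg) = -0.0872, sin(95 deg) = 0.9962
  joint[2] = (1.1591, -0.3106) + 2 * (-0.0872, 0.9962) = (1.1591 + -0.1743, -0.3106 + 1.9924) = (0.9848, 1.6818)
link 2: phi[2] = -15 + 110 + -65 = 30 deg
  cos(30 deg) = 0.8660, sin(30 deg) = 0.5000
  joint[3] = (0.9848, 1.6818) + 11.1 * (0.8660, 0.5000) = (0.9848 + 9.6129, 1.6818 + 5.5500) = (10.5977, 7.2318)
End effector: (10.5977, 7.2318)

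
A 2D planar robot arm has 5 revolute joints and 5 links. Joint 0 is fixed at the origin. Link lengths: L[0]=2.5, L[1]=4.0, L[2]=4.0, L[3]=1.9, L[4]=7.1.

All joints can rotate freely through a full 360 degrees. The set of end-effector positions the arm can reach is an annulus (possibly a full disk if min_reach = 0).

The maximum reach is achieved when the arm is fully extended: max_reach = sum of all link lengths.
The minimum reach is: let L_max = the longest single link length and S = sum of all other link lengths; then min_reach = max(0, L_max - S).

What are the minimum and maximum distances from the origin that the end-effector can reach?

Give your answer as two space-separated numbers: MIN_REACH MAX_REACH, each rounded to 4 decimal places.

Link lengths: [2.5, 4.0, 4.0, 1.9, 7.1]
max_reach = 2.5 + 4 + 4 + 1.9 + 7.1 = 19.5
L_max = max([2.5, 4.0, 4.0, 1.9, 7.1]) = 7.1
S (sum of others) = 19.5 - 7.1 = 12.4
min_reach = max(0, 7.1 - 12.4) = max(0, -5.3) = 0

Answer: 0.0000 19.5000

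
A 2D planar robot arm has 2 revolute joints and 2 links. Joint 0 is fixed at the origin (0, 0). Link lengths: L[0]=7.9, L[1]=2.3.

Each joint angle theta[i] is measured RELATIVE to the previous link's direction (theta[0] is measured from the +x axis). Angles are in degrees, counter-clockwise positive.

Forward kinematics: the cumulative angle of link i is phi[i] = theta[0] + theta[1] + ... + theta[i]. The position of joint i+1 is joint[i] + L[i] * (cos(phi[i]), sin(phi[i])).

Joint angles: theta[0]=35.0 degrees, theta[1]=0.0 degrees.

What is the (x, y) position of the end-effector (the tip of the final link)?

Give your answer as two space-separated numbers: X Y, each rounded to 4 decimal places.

Answer: 8.3554 5.8505

Derivation:
joint[0] = (0.0000, 0.0000)  (base)
link 0: phi[0] = 35 = 35 deg
  cos(35 deg) = 0.8192, sin(35 deg) = 0.5736
  joint[1] = (0.0000, 0.0000) + 7.9 * (0.8192, 0.5736) = (0.0000 + 6.4713, 0.0000 + 4.5313) = (6.4713, 4.5313)
link 1: phi[1] = 35 + 0 = 35 deg
  cos(35 deg) = 0.8192, sin(35 deg) = 0.5736
  joint[2] = (6.4713, 4.5313) + 2.3 * (0.8192, 0.5736) = (6.4713 + 1.8840, 4.5313 + 1.3192) = (8.3554, 5.8505)
End effector: (8.3554, 5.8505)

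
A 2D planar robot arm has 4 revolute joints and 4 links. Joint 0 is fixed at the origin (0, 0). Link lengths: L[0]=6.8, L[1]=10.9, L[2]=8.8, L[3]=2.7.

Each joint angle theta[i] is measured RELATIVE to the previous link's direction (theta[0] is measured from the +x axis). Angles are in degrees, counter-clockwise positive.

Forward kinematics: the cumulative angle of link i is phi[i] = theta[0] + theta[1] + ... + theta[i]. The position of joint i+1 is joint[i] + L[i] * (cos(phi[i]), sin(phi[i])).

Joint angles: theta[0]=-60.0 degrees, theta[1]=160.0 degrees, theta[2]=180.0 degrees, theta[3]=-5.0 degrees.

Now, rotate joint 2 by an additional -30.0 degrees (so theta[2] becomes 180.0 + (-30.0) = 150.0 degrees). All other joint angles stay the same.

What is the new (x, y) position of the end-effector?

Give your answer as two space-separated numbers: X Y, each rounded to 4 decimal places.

joint[0] = (0.0000, 0.0000)  (base)
link 0: phi[0] = -60 = -60 deg
  cos(-60 deg) = 0.5000, sin(-60 deg) = -0.8660
  joint[1] = (0.0000, 0.0000) + 6.8 * (0.5000, -0.8660) = (0.0000 + 3.4000, 0.0000 + -5.8890) = (3.4000, -5.8890)
link 1: phi[1] = -60 + 160 = 100 deg
  cos(100 deg) = -0.1736, sin(100 deg) = 0.9848
  joint[2] = (3.4000, -5.8890) + 10.9 * (-0.1736, 0.9848) = (3.4000 + -1.8928, -5.8890 + 10.7344) = (1.5072, 4.8454)
link 2: phi[2] = -60 + 160 + 150 = 250 deg
  cos(250 deg) = -0.3420, sin(250 deg) = -0.9397
  joint[3] = (1.5072, 4.8454) + 8.8 * (-0.3420, -0.9397) = (1.5072 + -3.0098, 4.8454 + -8.2693) = (-1.5025, -3.4239)
link 3: phi[3] = -60 + 160 + 150 + -5 = 245 deg
  cos(245 deg) = -0.4226, sin(245 deg) = -0.9063
  joint[4] = (-1.5025, -3.4239) + 2.7 * (-0.4226, -0.9063) = (-1.5025 + -1.1411, -3.4239 + -2.4470) = (-2.6436, -5.8709)
End effector: (-2.6436, -5.8709)

Answer: -2.6436 -5.8709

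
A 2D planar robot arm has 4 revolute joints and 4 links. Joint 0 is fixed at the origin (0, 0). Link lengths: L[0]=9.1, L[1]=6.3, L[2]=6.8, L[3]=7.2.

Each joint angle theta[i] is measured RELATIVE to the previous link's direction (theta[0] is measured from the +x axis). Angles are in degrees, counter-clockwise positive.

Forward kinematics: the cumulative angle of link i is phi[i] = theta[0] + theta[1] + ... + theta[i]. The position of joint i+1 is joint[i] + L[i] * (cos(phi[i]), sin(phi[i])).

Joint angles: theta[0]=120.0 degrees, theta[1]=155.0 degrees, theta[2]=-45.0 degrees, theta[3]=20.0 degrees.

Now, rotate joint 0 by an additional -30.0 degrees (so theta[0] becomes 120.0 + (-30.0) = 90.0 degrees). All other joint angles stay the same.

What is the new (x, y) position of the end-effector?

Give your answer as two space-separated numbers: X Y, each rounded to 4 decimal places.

Answer: -14.5679 -3.5635

Derivation:
joint[0] = (0.0000, 0.0000)  (base)
link 0: phi[0] = 90 = 90 deg
  cos(90 deg) = 0.0000, sin(90 deg) = 1.0000
  joint[1] = (0.0000, 0.0000) + 9.1 * (0.0000, 1.0000) = (0.0000 + 0.0000, 0.0000 + 9.1000) = (0.0000, 9.1000)
link 1: phi[1] = 90 + 155 = 245 deg
  cos(245 deg) = -0.4226, sin(245 deg) = -0.9063
  joint[2] = (0.0000, 9.1000) + 6.3 * (-0.4226, -0.9063) = (0.0000 + -2.6625, 9.1000 + -5.7097) = (-2.6625, 3.3903)
link 2: phi[2] = 90 + 155 + -45 = 200 deg
  cos(200 deg) = -0.9397, sin(200 deg) = -0.3420
  joint[3] = (-2.6625, 3.3903) + 6.8 * (-0.9397, -0.3420) = (-2.6625 + -6.3899, 3.3903 + -2.3257) = (-9.0524, 1.0645)
link 3: phi[3] = 90 + 155 + -45 + 20 = 220 deg
  cos(220 deg) = -0.7660, sin(220 deg) = -0.6428
  joint[4] = (-9.0524, 1.0645) + 7.2 * (-0.7660, -0.6428) = (-9.0524 + -5.5155, 1.0645 + -4.6281) = (-14.5679, -3.5635)
End effector: (-14.5679, -3.5635)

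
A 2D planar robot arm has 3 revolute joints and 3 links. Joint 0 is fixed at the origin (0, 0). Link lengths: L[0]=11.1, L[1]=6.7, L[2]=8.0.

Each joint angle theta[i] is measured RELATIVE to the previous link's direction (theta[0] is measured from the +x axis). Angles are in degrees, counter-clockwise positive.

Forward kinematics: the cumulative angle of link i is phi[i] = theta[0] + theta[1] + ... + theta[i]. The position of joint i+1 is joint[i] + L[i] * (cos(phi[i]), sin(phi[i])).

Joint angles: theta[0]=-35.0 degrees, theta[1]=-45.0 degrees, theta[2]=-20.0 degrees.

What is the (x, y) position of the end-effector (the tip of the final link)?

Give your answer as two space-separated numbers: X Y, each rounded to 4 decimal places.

joint[0] = (0.0000, 0.0000)  (base)
link 0: phi[0] = -35 = -35 deg
  cos(-35 deg) = 0.8192, sin(-35 deg) = -0.5736
  joint[1] = (0.0000, 0.0000) + 11.1 * (0.8192, -0.5736) = (0.0000 + 9.0926, 0.0000 + -6.3667) = (9.0926, -6.3667)
link 1: phi[1] = -35 + -45 = -80 deg
  cos(-80 deg) = 0.1736, sin(-80 deg) = -0.9848
  joint[2] = (9.0926, -6.3667) + 6.7 * (0.1736, -0.9848) = (9.0926 + 1.1634, -6.3667 + -6.5982) = (10.2560, -12.9649)
link 2: phi[2] = -35 + -45 + -20 = -100 deg
  cos(-100 deg) = -0.1736, sin(-100 deg) = -0.9848
  joint[3] = (10.2560, -12.9649) + 8 * (-0.1736, -0.9848) = (10.2560 + -1.3892, -12.9649 + -7.8785) = (8.8668, -20.8434)
End effector: (8.8668, -20.8434)

Answer: 8.8668 -20.8434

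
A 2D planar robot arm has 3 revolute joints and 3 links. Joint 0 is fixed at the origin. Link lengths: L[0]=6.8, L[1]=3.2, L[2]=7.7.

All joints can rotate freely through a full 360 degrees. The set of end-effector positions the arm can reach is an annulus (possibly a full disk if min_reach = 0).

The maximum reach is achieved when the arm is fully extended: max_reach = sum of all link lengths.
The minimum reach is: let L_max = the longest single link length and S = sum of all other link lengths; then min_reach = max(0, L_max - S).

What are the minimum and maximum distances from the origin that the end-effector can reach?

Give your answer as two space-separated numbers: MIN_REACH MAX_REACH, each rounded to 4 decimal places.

Link lengths: [6.8, 3.2, 7.7]
max_reach = 6.8 + 3.2 + 7.7 = 17.7
L_max = max([6.8, 3.2, 7.7]) = 7.7
S (sum of others) = 17.7 - 7.7 = 10
min_reach = max(0, 7.7 - 10) = max(0, -2.3) = 0

Answer: 0.0000 17.7000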